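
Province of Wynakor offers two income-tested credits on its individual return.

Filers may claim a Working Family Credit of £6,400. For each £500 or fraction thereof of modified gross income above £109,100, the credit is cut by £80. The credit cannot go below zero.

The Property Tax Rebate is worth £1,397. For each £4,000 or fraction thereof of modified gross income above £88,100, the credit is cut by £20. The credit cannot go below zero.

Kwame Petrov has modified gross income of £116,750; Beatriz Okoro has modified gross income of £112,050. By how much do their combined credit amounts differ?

Kwame (£116,750): Working Family Credit: income exceeds £109,100 by £7,650, which is 16 full-or-partial £500 increments; reduction = 16 × £80 = £1,280, leaving £5,120. Property Tax Rebate: income exceeds £88,100 by £28,650, which is 8 full-or-partial £4,000 increments; reduction = 8 × £20 = £160, leaving £1,237. total £5,120 + £1,237 = £6,357
Beatriz (£112,050): Working Family Credit: income exceeds £109,100 by £2,950, which is 6 full-or-partial £500 increments; reduction = 6 × £80 = £480, leaving £5,920. Property Tax Rebate: income exceeds £88,100 by £23,950, which is 6 full-or-partial £4,000 increments; reduction = 6 × £20 = £120, leaving £1,277. total £5,920 + £1,277 = £7,197
Difference: |£6,357 − £7,197| = £840.

£840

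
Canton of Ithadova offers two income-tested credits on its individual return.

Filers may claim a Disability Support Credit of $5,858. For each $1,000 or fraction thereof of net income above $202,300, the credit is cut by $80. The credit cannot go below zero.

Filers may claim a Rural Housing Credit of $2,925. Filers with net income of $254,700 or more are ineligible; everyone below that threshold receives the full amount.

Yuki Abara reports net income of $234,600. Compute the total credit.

Disability Support Credit: income exceeds $202,300 by $32,300, which is 33 full-or-partial $1,000 increments; reduction = 33 × $80 = $2,640, leaving $3,218.
Rural Housing Credit: $234,600 is below the $254,700 cutoff, so the full $2,925 applies.
Total: $3,218 + $2,925 = $6,143.

$6,143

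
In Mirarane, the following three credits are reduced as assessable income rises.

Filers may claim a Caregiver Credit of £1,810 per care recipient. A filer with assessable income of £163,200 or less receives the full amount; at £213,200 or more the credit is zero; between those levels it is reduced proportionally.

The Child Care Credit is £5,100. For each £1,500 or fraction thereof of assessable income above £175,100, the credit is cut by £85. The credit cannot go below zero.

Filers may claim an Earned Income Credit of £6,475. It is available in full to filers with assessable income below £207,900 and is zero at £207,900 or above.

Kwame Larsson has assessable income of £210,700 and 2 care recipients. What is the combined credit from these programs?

Caregiver Credit: base = 2 × £1,810 = £3,620. £210,700 is £47,500 into a £50,000 phase-out range, leaving 2,500/50,000 of the credit: £3,620 × 2,500/50,000 = £181.
Child Care Credit: income exceeds £175,100 by £35,600, which is 24 full-or-partial £1,500 increments; reduction = 24 × £85 = £2,040, leaving £3,060.
Earned Income Credit: £210,700 meets or exceeds the £207,900 cutoff, so the credit is £0.
Total: £181 + £3,060 + £0 = £3,241.

£3,241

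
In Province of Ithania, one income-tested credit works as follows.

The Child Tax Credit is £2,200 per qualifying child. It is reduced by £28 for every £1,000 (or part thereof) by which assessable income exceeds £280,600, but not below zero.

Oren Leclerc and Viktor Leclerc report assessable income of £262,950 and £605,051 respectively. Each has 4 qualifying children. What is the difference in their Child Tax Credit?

Oren (£262,950): Child Tax Credit: base = 4 × £2,200 = £8,800. £262,950 is at or below the £280,600 threshold, so the full £8,800 applies.
Viktor (£605,051): Child Tax Credit: base = 4 × £2,200 = £8,800. income exceeds £280,600 by £324,451 → 325 increments × £28 = £9,100 ≥ base, so the credit is £0.
Difference: |£8,800 − £0| = £8,800.

£8,800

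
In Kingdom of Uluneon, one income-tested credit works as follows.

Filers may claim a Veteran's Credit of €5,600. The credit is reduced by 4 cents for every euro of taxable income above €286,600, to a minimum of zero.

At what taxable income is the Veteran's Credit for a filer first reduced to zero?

The credit falls by 4% of each euro above €286,600, so it reaches zero when the excess is €5,600 / 4% = €140,000: income = €286,600 + €140,000 = €426,600.

€426,600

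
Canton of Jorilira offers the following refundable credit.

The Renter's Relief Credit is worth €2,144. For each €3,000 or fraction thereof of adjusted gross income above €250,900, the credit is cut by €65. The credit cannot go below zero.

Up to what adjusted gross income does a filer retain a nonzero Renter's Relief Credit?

€346,900

After 32 increments the reduction is 32 × €65 = €2,080, leaving €64; one more increment wipes it out. Increment 32 ends at excess 32 × €3,000 = €96,000, so the highest qualifying income is €250,900 + €96,000 = €346,900.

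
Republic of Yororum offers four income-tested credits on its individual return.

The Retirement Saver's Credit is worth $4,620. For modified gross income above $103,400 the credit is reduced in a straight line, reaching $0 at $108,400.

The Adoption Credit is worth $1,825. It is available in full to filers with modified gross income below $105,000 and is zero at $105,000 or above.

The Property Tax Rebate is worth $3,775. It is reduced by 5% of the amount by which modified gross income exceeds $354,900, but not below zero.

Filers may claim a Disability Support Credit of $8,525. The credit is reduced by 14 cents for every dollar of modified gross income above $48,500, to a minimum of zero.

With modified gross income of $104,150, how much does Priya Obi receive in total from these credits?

$10,261

Retirement Saver's Credit: $104,150 is $750 into a $5,000 phase-out range, leaving 4,250/5,000 of the credit: $4,620 × 4,250/5,000 = $3,927.
Adoption Credit: $104,150 is below the $105,000 cutoff, so the full $1,825 applies.
Property Tax Rebate: $104,150 is at or below the $354,900 threshold, so the full $3,775 applies.
Disability Support Credit: 14% of the $55,650 excess over $48,500 is $7,791; credit = $8,525 − $7,791 = $734.
Total: $3,927 + $1,825 + $3,775 + $734 = $10,261.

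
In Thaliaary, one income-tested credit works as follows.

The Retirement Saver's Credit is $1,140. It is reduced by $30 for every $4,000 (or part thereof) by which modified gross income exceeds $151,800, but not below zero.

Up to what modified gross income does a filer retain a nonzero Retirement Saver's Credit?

After 37 increments the reduction is 37 × $30 = $1,110, leaving $30; one more increment wipes it out. Increment 37 ends at excess 37 × $4,000 = $148,000, so the highest qualifying income is $151,800 + $148,000 = $299,800.

$299,800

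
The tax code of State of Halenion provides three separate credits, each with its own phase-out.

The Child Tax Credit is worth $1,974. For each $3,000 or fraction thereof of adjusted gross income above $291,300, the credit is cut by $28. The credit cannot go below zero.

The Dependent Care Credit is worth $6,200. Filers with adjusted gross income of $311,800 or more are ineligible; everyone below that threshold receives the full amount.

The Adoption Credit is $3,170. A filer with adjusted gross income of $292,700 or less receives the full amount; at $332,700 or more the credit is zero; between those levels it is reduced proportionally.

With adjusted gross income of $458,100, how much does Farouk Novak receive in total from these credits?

$406

Child Tax Credit: income exceeds $291,300 by $166,800, which is 56 full-or-partial $3,000 increments; reduction = 56 × $28 = $1,568, leaving $406.
Dependent Care Credit: $458,100 meets or exceeds the $311,800 cutoff, so the credit is $0.
Adoption Credit: $458,100 is at or above $332,700, so the credit is $0.
Total: $406 + $0 + $0 = $406.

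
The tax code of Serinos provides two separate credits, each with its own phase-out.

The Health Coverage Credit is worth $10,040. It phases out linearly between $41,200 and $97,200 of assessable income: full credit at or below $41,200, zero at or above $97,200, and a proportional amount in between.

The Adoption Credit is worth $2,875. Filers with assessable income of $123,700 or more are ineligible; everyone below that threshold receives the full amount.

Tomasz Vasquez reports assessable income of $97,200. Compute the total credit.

$2,875

Health Coverage Credit: $97,200 is at or above $97,200, so the credit is $0.
Adoption Credit: $97,200 is below the $123,700 cutoff, so the full $2,875 applies.
Total: $0 + $2,875 = $2,875.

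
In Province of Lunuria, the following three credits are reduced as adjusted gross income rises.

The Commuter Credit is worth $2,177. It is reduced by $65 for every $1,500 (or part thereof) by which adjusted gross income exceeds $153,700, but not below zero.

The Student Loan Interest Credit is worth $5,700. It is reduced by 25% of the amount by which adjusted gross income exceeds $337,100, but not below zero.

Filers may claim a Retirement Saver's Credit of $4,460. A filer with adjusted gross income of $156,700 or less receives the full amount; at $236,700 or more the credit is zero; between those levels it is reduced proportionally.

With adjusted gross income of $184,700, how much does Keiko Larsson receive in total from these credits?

$9,411

Commuter Credit: income exceeds $153,700 by $31,000, which is 21 full-or-partial $1,500 increments; reduction = 21 × $65 = $1,365, leaving $812.
Student Loan Interest Credit: $184,700 is at or below the $337,100 threshold, so the full $5,700 applies.
Retirement Saver's Credit: $184,700 is $28,000 into a $80,000 phase-out range, leaving 52,000/80,000 of the credit: $4,460 × 52,000/80,000 = $2,899.
Total: $812 + $5,700 + $2,899 = $9,411.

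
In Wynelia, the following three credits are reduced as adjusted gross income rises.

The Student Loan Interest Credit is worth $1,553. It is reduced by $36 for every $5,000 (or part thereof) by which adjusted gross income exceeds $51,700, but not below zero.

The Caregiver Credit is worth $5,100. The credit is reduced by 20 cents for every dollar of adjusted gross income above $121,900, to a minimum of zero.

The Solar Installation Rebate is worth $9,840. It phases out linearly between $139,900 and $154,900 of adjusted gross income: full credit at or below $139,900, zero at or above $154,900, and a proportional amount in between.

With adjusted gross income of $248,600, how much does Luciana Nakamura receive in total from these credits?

Student Loan Interest Credit: income exceeds $51,700 by $196,900, which is 40 full-or-partial $5,000 increments; reduction = 40 × $36 = $1,440, leaving $113.
Caregiver Credit: 20% of the $126,700 excess over $121,900 is $25,340 ≥ base, so the credit is $0.
Solar Installation Rebate: $248,600 is at or above $154,900, so the credit is $0.
Total: $113 + $0 + $0 = $113.

$113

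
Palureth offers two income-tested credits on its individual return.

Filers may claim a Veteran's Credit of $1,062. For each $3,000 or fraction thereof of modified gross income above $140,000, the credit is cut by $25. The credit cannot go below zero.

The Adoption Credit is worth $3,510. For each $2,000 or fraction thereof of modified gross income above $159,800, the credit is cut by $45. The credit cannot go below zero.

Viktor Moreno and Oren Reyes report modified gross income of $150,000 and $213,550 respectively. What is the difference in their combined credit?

Viktor ($150,000): Veteran's Credit: income exceeds $140,000 by $10,000, which is 4 full-or-partial $3,000 increments; reduction = 4 × $25 = $100, leaving $962. Adoption Credit: $150,000 is at or below the $159,800 threshold, so the full $3,510 applies. total $962 + $3,510 = $4,472
Oren ($213,550): Veteran's Credit: income exceeds $140,000 by $73,550, which is 25 full-or-partial $3,000 increments; reduction = 25 × $25 = $625, leaving $437. Adoption Credit: income exceeds $159,800 by $53,750, which is 27 full-or-partial $2,000 increments; reduction = 27 × $45 = $1,215, leaving $2,295. total $437 + $2,295 = $2,732
Difference: |$4,472 − $2,732| = $1,740.

$1,740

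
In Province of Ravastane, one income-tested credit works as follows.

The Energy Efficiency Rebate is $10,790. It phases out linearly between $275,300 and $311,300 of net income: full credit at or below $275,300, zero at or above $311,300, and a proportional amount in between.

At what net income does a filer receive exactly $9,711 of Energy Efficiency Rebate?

$278,900

$9,711 is 9,711/10,790 of the full $10,790, so 1,079/10,790 of the $36,000 range has been used: income = $275,300 + $36,000 × 1,079/10,790 = $278,900.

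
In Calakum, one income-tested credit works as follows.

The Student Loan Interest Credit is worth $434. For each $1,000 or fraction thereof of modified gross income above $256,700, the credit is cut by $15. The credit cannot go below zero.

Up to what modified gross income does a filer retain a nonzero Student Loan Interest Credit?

$284,700

After 28 increments the reduction is 28 × $15 = $420, leaving $14; one more increment wipes it out. Increment 28 ends at excess 28 × $1,000 = $28,000, so the highest qualifying income is $256,700 + $28,000 = $284,700.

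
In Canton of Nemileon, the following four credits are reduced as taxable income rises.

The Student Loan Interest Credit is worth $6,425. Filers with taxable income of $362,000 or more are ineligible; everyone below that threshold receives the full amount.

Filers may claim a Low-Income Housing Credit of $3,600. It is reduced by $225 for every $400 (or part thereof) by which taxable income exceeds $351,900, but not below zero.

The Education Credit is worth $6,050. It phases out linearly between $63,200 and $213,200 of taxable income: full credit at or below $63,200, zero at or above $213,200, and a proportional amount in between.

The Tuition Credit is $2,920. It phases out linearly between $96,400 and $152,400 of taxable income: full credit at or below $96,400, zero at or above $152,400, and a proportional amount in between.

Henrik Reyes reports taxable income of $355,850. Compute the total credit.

Student Loan Interest Credit: $355,850 is below the $362,000 cutoff, so the full $6,425 applies.
Low-Income Housing Credit: income exceeds $351,900 by $3,950, which is 10 full-or-partial $400 increments; reduction = 10 × $225 = $2,250, leaving $1,350.
Education Credit: $355,850 is at or above $213,200, so the credit is $0.
Tuition Credit: $355,850 is at or above $152,400, so the credit is $0.
Total: $6,425 + $1,350 + $0 + $0 = $7,775.

$7,775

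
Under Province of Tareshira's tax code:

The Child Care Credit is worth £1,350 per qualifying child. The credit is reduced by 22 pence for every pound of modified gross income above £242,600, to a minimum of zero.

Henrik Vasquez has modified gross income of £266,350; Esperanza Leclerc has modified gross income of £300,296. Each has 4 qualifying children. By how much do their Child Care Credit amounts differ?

Henrik (£266,350): Child Care Credit: base = 4 × £1,350 = £5,400. 22% of the £23,750 excess over £242,600 is £5,225; credit = £5,400 − £5,225 = £175.
Esperanza (£300,296): Child Care Credit: base = 4 × £1,350 = £5,400. 22% of the £57,696 excess over £242,600 is £12,693.12 ≥ base, so the credit is £0.
Difference: |£175 − £0| = £175.

£175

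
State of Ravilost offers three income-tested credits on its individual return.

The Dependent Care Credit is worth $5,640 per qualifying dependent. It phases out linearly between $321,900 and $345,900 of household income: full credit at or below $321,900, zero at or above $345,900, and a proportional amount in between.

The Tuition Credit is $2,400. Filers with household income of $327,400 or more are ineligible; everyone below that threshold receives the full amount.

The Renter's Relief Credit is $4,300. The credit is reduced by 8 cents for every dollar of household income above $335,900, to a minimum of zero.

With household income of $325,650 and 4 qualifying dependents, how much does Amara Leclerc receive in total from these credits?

Dependent Care Credit: base = 4 × $5,640 = $22,560. $325,650 is $3,750 into a $24,000 phase-out range, leaving 20,250/24,000 of the credit: $22,560 × 20,250/24,000 = $19,035.
Tuition Credit: $325,650 is below the $327,400 cutoff, so the full $2,400 applies.
Renter's Relief Credit: $325,650 is at or below the $335,900 threshold, so the full $4,300 applies.
Total: $19,035 + $2,400 + $4,300 = $25,735.

$25,735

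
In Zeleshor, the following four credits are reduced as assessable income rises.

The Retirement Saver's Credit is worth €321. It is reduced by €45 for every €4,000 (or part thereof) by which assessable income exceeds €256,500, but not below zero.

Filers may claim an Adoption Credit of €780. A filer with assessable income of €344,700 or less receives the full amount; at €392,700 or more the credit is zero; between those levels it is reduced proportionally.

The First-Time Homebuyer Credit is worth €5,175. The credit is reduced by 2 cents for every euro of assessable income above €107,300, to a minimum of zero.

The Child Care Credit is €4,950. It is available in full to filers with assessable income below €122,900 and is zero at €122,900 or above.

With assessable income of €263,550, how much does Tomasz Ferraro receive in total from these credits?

Retirement Saver's Credit: income exceeds €256,500 by €7,050, which is 2 full-or-partial €4,000 increments; reduction = 2 × €45 = €90, leaving €231.
Adoption Credit: €263,550 is at or below the €344,700 threshold, so the full €780 applies.
First-Time Homebuyer Credit: 2% of the €156,250 excess over €107,300 is €3,125; credit = €5,175 − €3,125 = €2,050.
Child Care Credit: €263,550 meets or exceeds the €122,900 cutoff, so the credit is €0.
Total: €231 + €780 + €2,050 + €0 = €3,061.

€3,061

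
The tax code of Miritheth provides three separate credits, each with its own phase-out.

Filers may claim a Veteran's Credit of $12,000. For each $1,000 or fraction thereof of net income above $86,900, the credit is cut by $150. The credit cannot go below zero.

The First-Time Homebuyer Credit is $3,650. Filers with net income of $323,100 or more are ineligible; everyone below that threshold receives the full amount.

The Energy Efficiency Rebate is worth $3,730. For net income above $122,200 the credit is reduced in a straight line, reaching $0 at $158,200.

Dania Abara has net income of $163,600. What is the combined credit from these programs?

$4,100

Veteran's Credit: income exceeds $86,900 by $76,700, which is 77 full-or-partial $1,000 increments; reduction = 77 × $150 = $11,550, leaving $450.
First-Time Homebuyer Credit: $163,600 is below the $323,100 cutoff, so the full $3,650 applies.
Energy Efficiency Rebate: $163,600 is at or above $158,200, so the credit is $0.
Total: $450 + $3,650 + $0 = $4,100.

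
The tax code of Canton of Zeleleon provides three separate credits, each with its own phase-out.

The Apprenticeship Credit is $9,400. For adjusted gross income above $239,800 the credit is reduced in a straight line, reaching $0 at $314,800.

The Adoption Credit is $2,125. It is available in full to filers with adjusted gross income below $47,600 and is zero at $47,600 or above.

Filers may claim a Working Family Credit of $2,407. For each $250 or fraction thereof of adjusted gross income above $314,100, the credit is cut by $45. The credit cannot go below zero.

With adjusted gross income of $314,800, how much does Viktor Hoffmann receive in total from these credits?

$2,272

Apprenticeship Credit: $314,800 is at or above $314,800, so the credit is $0.
Adoption Credit: $314,800 meets or exceeds the $47,600 cutoff, so the credit is $0.
Working Family Credit: income exceeds $314,100 by $700, which is 3 full-or-partial $250 increments; reduction = 3 × $45 = $135, leaving $2,272.
Total: $0 + $0 + $2,272 = $2,272.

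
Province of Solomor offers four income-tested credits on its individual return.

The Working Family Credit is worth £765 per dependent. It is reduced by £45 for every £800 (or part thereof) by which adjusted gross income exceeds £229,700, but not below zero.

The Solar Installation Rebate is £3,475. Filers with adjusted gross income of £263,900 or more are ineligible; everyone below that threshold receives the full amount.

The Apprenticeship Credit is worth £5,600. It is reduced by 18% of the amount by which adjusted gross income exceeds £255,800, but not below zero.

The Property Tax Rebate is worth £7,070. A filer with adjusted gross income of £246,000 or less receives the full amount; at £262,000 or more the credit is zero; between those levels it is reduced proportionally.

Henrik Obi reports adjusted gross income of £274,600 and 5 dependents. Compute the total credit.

£3,476

Working Family Credit: base = 5 × £765 = £3,825. income exceeds £229,700 by £44,900, which is 57 full-or-partial £800 increments; reduction = 57 × £45 = £2,565, leaving £1,260.
Solar Installation Rebate: £274,600 meets or exceeds the £263,900 cutoff, so the credit is £0.
Apprenticeship Credit: 18% of the £18,800 excess over £255,800 is £3,384; credit = £5,600 − £3,384 = £2,216.
Property Tax Rebate: £274,600 is at or above £262,000, so the credit is £0.
Total: £1,260 + £0 + £2,216 + £0 = £3,476.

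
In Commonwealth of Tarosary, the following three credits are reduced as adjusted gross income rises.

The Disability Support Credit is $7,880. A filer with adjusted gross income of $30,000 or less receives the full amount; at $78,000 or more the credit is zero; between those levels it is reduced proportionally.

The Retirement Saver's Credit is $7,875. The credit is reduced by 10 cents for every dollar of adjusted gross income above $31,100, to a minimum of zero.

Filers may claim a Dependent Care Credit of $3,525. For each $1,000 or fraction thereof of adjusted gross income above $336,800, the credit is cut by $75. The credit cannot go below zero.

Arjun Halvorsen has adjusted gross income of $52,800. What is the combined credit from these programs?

Disability Support Credit: $52,800 is $22,800 into a $48,000 phase-out range, leaving 25,200/48,000 of the credit: $7,880 × 25,200/48,000 = $4,137.
Retirement Saver's Credit: 10% of the $21,700 excess over $31,100 is $2,170; credit = $7,875 − $2,170 = $5,705.
Dependent Care Credit: $52,800 is at or below the $336,800 threshold, so the full $3,525 applies.
Total: $4,137 + $5,705 + $3,525 = $13,367.

$13,367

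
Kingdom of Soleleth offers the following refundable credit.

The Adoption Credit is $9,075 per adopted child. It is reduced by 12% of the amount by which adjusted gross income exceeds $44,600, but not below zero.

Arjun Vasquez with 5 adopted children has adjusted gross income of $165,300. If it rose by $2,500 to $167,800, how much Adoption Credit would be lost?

At $165,300 — base = 5 × $9,075 = $45,375. 12% of the $120,700 excess over $44,600 is $14,484; credit = $45,375 − $14,484 = $30,891.
At $167,800 — base = 5 × $9,075 = $45,375. 12% of the $123,200 excess over $44,600 is $14,784; credit = $45,375 − $14,784 = $30,591.
Lost: $30,891 − $30,591 = $300.

$300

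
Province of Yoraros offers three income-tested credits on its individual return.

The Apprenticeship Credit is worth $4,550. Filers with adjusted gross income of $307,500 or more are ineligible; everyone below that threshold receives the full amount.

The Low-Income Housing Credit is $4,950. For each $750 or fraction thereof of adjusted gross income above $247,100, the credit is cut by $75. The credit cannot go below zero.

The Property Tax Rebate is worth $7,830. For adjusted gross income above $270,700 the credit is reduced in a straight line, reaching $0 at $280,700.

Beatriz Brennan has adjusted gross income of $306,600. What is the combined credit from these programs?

Apprenticeship Credit: $306,600 is below the $307,500 cutoff, so the full $4,550 applies.
Low-Income Housing Credit: income exceeds $247,100 by $59,500 → 80 increments × $75 = $6,000 ≥ base, so the credit is $0.
Property Tax Rebate: $306,600 is at or above $280,700, so the credit is $0.
Total: $4,550 + $0 + $0 = $4,550.

$4,550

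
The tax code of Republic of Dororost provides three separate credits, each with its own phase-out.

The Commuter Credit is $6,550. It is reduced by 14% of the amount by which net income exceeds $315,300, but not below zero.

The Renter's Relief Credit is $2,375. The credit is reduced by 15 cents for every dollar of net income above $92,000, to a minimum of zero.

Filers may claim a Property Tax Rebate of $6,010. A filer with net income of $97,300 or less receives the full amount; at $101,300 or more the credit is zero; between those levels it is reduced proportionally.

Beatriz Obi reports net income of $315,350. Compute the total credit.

$6,543

Commuter Credit: 14% of the $50 excess over $315,300 is $7; credit = $6,550 − $7 = $6,543.
Renter's Relief Credit: 15% of the $223,350 excess over $92,000 is $33,502.50 ≥ base, so the credit is $0.
Property Tax Rebate: $315,350 is at or above $101,300, so the credit is $0.
Total: $6,543 + $0 + $0 = $6,543.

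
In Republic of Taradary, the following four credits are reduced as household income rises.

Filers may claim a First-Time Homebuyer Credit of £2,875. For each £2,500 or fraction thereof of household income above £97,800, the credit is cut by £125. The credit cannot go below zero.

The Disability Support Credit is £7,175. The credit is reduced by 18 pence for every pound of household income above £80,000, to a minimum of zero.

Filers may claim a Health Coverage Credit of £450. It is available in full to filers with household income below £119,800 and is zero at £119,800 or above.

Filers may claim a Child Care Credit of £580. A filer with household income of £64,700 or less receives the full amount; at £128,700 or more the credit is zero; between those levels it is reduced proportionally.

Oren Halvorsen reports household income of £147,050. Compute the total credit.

First-Time Homebuyer Credit: income exceeds £97,800 by £49,250, which is 20 full-or-partial £2,500 increments; reduction = 20 × £125 = £2,500, leaving £375.
Disability Support Credit: 18% of the £67,050 excess over £80,000 is £12,069 ≥ base, so the credit is £0.
Health Coverage Credit: £147,050 meets or exceeds the £119,800 cutoff, so the credit is £0.
Child Care Credit: £147,050 is at or above £128,700, so the credit is £0.
Total: £375 + £0 + £0 + £0 = £375.

£375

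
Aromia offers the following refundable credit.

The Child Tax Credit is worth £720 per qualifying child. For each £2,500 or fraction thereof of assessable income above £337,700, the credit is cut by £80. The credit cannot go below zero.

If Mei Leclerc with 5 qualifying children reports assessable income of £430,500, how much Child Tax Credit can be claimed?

£560

Child Tax Credit: base = 5 × £720 = £3,600. income exceeds £337,700 by £92,800, which is 38 full-or-partial £2,500 increments; reduction = 38 × £80 = £3,040, leaving £560.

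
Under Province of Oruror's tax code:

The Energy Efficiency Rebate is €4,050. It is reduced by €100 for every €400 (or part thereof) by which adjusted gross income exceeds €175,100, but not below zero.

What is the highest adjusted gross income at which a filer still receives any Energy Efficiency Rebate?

After 40 increments the reduction is 40 × €100 = €4,000, leaving €50; one more increment wipes it out. Increment 40 ends at excess 40 × €400 = €16,000, so the highest qualifying income is €175,100 + €16,000 = €191,100.

€191,100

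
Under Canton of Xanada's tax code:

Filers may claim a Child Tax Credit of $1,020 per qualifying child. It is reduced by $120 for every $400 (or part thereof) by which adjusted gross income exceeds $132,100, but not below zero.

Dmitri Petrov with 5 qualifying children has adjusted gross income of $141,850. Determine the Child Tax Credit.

$2,100

Child Tax Credit: base = 5 × $1,020 = $5,100. income exceeds $132,100 by $9,750, which is 25 full-or-partial $400 increments; reduction = 25 × $120 = $3,000, leaving $2,100.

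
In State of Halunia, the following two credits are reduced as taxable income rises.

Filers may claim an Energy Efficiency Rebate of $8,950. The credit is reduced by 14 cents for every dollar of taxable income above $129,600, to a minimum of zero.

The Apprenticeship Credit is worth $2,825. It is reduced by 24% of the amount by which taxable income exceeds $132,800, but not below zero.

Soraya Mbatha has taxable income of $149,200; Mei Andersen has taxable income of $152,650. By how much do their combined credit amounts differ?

$483

Soraya ($149,200): Energy Efficiency Rebate: 14% of the $19,600 excess over $129,600 is $2,744; credit = $8,950 − $2,744 = $6,206. Apprenticeship Credit: 24% of the $16,400 excess over $132,800 is $3,936 ≥ base, so the credit is $0. total $6,206 + $0 = $6,206
Mei ($152,650): Energy Efficiency Rebate: 14% of the $23,050 excess over $129,600 is $3,227; credit = $8,950 − $3,227 = $5,723. Apprenticeship Credit: 24% of the $19,850 excess over $132,800 is $4,764 ≥ base, so the credit is $0. total $5,723 + $0 = $5,723
Difference: |$6,206 − $5,723| = $483.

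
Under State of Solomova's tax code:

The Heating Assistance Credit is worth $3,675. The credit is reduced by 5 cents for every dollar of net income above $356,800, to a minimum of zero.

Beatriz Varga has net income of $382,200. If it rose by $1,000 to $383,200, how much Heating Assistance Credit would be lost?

$50

At $382,200 — 5% of the $25,400 excess over $356,800 is $1,270; credit = $3,675 − $1,270 = $2,405.
At $383,200 — 5% of the $26,400 excess over $356,800 is $1,320; credit = $3,675 − $1,320 = $2,355.
Lost: $2,405 − $2,355 = $50.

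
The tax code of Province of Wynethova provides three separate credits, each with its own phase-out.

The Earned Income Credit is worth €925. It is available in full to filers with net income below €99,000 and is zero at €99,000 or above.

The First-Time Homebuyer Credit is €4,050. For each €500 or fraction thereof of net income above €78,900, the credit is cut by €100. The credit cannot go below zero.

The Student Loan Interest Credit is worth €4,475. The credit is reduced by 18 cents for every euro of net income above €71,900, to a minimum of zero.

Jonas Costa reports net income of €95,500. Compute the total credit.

€1,802

Earned Income Credit: €95,500 is below the €99,000 cutoff, so the full €925 applies.
First-Time Homebuyer Credit: income exceeds €78,900 by €16,600, which is 34 full-or-partial €500 increments; reduction = 34 × €100 = €3,400, leaving €650.
Student Loan Interest Credit: 18% of the €23,600 excess over €71,900 is €4,248; credit = €4,475 − €4,248 = €227.
Total: €925 + €650 + €227 = €1,802.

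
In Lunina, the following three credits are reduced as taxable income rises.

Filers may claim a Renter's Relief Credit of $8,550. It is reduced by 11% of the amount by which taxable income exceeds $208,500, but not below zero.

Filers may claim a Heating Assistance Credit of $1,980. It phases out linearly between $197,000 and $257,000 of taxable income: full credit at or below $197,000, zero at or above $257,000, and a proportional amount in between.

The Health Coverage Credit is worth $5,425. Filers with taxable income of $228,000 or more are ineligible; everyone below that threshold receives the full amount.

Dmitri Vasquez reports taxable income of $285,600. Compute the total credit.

$69

Renter's Relief Credit: 11% of the $77,100 excess over $208,500 is $8,481; credit = $8,550 − $8,481 = $69.
Heating Assistance Credit: $285,600 is at or above $257,000, so the credit is $0.
Health Coverage Credit: $285,600 meets or exceeds the $228,000 cutoff, so the credit is $0.
Total: $69 + $0 + $0 = $69.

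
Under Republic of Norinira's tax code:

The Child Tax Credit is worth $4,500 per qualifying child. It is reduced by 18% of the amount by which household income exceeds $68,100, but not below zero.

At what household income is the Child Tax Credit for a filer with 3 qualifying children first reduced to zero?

$143,100

Full credit = 3 × $4,500 = $13,500.
The credit falls by 18% of each dollar above $68,100, so it reaches zero when the excess is $13,500 / 18% = $75,000: income = $68,100 + $75,000 = $143,100.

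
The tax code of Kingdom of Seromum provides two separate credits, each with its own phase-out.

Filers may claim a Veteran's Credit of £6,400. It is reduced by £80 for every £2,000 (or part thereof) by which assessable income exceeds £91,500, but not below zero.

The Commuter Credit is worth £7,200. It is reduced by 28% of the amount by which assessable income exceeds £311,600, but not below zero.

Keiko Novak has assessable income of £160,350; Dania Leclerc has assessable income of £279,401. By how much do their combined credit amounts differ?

Keiko (£160,350): Veteran's Credit: income exceeds £91,500 by £68,850, which is 35 full-or-partial £2,000 increments; reduction = 35 × £80 = £2,800, leaving £3,600. Commuter Credit: £160,350 is at or below the £311,600 threshold, so the full £7,200 applies. total £3,600 + £7,200 = £10,800
Dania (£279,401): Veteran's Credit: income exceeds £91,500 by £187,901 → 94 increments × £80 = £7,520 ≥ base, so the credit is £0. Commuter Credit: £279,401 is at or below the £311,600 threshold, so the full £7,200 applies. total £0 + £7,200 = £7,200
Difference: |£10,800 − £7,200| = £3,600.

£3,600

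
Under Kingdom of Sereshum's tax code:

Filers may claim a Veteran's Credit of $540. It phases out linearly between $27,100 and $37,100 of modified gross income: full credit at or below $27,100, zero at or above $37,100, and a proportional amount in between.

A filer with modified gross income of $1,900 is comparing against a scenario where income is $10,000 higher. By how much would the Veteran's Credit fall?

At $1,900 — $1,900 is at or below the $27,100 threshold, so the full $540 applies.
At $11,900 — $11,900 is at or below the $27,100 threshold, so the full $540 applies.
Lost: $540 − $540 = $0.

$0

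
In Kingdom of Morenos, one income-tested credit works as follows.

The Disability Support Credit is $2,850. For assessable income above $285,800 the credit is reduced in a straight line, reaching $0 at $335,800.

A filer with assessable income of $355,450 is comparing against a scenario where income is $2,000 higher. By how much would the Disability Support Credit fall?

At $355,450 — $355,450 is at or above $335,800, so the credit is $0.
At $357,450 — $357,450 is at or above $335,800, so the credit is $0.
Lost: $0 − $0 = $0.

$0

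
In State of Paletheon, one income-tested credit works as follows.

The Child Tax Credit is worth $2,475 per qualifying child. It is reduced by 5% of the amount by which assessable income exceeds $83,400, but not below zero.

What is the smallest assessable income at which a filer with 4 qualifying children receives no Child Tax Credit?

$281,400

Full credit = 4 × $2,475 = $9,900.
The credit falls by 5% of each dollar above $83,400, so it reaches zero when the excess is $9,900 / 5% = $198,000: income = $83,400 + $198,000 = $281,400.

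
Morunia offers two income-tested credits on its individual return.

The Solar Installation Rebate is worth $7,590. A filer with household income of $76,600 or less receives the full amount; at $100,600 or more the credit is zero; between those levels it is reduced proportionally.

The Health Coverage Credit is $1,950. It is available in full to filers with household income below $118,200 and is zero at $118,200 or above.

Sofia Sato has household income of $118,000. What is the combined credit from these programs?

Solar Installation Rebate: $118,000 is at or above $100,600, so the credit is $0.
Health Coverage Credit: $118,000 is below the $118,200 cutoff, so the full $1,950 applies.
Total: $0 + $1,950 = $1,950.

$1,950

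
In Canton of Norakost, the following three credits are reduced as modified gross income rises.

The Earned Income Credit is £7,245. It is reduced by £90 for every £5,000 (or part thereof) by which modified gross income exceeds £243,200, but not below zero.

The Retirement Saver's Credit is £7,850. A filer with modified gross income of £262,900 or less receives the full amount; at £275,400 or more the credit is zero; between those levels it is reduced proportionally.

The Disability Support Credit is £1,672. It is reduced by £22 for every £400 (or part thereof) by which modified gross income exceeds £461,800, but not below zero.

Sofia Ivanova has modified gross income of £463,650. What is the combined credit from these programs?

Earned Income Credit: income exceeds £243,200 by £220,450, which is 45 full-or-partial £5,000 increments; reduction = 45 × £90 = £4,050, leaving £3,195.
Retirement Saver's Credit: £463,650 is at or above £275,400, so the credit is £0.
Disability Support Credit: income exceeds £461,800 by £1,850, which is 5 full-or-partial £400 increments; reduction = 5 × £22 = £110, leaving £1,562.
Total: £3,195 + £0 + £1,562 = £4,757.

£4,757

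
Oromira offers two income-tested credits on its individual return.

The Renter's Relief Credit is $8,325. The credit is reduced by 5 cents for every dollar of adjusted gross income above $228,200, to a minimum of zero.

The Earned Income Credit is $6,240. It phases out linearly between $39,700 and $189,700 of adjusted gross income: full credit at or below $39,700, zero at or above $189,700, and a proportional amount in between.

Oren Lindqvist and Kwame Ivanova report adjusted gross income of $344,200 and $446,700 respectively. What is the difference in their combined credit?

Oren ($344,200): Renter's Relief Credit: 5% of the $116,000 excess over $228,200 is $5,800; credit = $8,325 − $5,800 = $2,525. Earned Income Credit: $344,200 is at or above $189,700, so the credit is $0. total $2,525 + $0 = $2,525
Kwame ($446,700): Renter's Relief Credit: 5% of the $218,500 excess over $228,200 is $10,925 ≥ base, so the credit is $0. Earned Income Credit: $446,700 is at or above $189,700, so the credit is $0. total $0 + $0 = $0
Difference: |$2,525 − $0| = $2,525.

$2,525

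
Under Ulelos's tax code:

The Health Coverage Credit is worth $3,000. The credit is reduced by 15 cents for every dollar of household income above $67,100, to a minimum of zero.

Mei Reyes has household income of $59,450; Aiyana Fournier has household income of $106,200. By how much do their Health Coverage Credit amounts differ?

Mei ($59,450): Health Coverage Credit: $59,450 is at or below the $67,100 threshold, so the full $3,000 applies.
Aiyana ($106,200): Health Coverage Credit: 15% of the $39,100 excess over $67,100 is $5,865 ≥ base, so the credit is $0.
Difference: |$3,000 − $0| = $3,000.

$3,000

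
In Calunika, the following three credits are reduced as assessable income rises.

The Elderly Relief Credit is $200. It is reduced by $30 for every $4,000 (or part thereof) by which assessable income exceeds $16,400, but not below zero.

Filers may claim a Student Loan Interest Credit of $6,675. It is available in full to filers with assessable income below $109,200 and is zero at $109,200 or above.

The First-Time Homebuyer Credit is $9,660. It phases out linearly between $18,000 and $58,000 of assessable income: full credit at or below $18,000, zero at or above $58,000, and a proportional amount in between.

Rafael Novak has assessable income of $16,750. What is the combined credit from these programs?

Elderly Relief Credit: income exceeds $16,400 by $350, which is 1 full-or-partial $4,000 increment; reduction = 1 × $30 = $30, leaving $170.
Student Loan Interest Credit: $16,750 is below the $109,200 cutoff, so the full $6,675 applies.
First-Time Homebuyer Credit: $16,750 is at or below the $18,000 threshold, so the full $9,660 applies.
Total: $170 + $6,675 + $9,660 = $16,505.

$16,505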